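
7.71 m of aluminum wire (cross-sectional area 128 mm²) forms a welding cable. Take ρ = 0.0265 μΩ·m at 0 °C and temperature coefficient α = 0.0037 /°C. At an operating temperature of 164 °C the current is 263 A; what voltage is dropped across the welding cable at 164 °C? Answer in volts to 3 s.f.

ρ = 0.0265 μΩ·m = 2.65×10^-8 Ω·m
A = 128 mm² = 1.280e-04 m²
R₍0₎ = ρL/A = (2.65×10^-8)(7.71)/(1.280e-04) = 0.001596 Ω
R₍164₎ = R₍0₎(1 + αΔT) = 0.001596 × (1 + 0.0037×164) = 0.002565 Ω
V = IR = 263 × 0.002565 = 0.675 V

0.675 V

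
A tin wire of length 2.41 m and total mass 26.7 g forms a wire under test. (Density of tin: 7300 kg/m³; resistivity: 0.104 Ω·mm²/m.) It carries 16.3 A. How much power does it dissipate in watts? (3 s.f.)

43.9 W

ρ = 0.104 Ω·mm²/m = 1.04×10^-7 Ω·m
A = m/(density·L) = 0.0267/(7300×2.41) = 1.5176e-06 m²
R = ρL/A = (1.04×10^-7)(2.41)/(1.5176e-06) = 0.1652 Ω
P = I²R = (16.3)² × 0.1652 = 43.9 W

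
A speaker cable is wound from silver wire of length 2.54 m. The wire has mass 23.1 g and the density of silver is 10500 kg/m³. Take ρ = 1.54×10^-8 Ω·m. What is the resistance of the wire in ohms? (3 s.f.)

0.0452 Ω

A = m/(density·L) = 0.0231/(10500×2.54) = 8.6614e-07 m²
R = ρL/A = (1.54×10^-8)(2.54)/(8.6614e-07) = 0.0452 Ω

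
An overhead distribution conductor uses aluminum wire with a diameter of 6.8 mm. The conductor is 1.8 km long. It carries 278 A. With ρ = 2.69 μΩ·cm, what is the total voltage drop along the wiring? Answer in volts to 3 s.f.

ρ = 2.69 μΩ·cm = 2.69×10^-8 Ω·m
A = π(d/2)² = π(3.4000e-03 m)² = 3.632e-05 m²
R = ρL/A = (2.69×10^-8)(1800)/(3.632e-05) = 1.333 Ω
V = IR = 278 × 1.333 = 371 V

371 V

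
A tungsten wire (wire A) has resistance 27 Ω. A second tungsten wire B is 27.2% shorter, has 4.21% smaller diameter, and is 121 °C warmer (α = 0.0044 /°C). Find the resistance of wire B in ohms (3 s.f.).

32.8 Ω

R ∝ ρL/d² with ρ ∝ (1+αΔT), so R_B/R_A = (1 − 27.2/100) × (1 − 4.21/100)⁻² × (1 + 0.0044×121)
= 0.728 × 1.09 × 1.532 = 1.216
R_B = 1.216 × 27 = 32.8 Ω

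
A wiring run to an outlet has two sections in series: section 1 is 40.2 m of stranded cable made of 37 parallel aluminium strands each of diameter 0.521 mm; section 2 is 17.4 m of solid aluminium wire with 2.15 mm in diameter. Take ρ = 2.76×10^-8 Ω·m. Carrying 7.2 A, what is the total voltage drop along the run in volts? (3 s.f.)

Section 1: A_strand = π(2.6050e-04)² = 2.132e-07 m²; R₁ = ρL/(N·A_s) = (2.76×10^-8)(40.2)/(37×2.132e-07) = 0.1407 Ω
Section 2: A = π(d/2)² = π(1.0750e-03 m)² = 3.631e-06 m²
R₂ = (2.76×10^-8)(17.4)/(3.631e-06) = 0.1323 Ω
R = R₁ + R₂ = 0.2729 Ω
V = IR = 7.2 × 0.2729 = 1.97 V

1.97 V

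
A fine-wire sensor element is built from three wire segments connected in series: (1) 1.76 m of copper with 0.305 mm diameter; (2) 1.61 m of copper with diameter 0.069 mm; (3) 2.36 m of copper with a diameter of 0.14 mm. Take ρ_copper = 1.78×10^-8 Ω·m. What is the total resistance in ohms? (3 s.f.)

10.8 Ω

Seg 1: A = π(d/2)² = π(1.5250e-04 m)² = 7.306e-08 m²
R_1 = (1.78×10^-8)(1.76)/(7.306e-08) = 0.4288 Ω
Seg 2: A = π(d/2)² = π(3.4500e-05 m)² = 3.739e-09 m²
R_2 = (1.78×10^-8)(1.61)/(3.739e-09) = 7.664 Ω
Seg 3: A = π(d/2)² = π(7.0000e-05 m)² = 1.539e-08 m²
R_3 = (1.78×10^-8)(2.36)/(1.539e-08) = 2.729 Ω
R_total = R_1 + R_2 + R_3 = 10.8 Ω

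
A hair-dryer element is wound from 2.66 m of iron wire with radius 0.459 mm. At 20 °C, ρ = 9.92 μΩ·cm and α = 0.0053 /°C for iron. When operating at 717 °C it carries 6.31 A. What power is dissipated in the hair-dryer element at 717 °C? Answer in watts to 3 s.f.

74.5 W

ρ = 9.92 μΩ·cm = 9.92×10^-8 Ω·m
A = πr² = π(4.5900e-04 m)² = 6.619e-07 m²
R₍20₎ = ρL/A = (9.92×10^-8)(2.66)/(6.619e-07) = 0.3987 Ω
R₍717₎ = R₍20₎(1 + αΔT) = 0.3987 × (1 + 0.0053×697) = 1.871 Ω
P = I²R = (6.31)² × 1.871 = 74.5 W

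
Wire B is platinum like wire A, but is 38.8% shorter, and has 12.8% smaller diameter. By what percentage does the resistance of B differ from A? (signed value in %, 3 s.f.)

R ∝ L/d², so R_B/R_A = (1 − 38.8/100) × (1 − 12.8/100)⁻²
= 0.612 × 1.315 = 0.8049
(R_B − R_A)/R_A = 0.8049 − 1 = -19.5%

-19.5%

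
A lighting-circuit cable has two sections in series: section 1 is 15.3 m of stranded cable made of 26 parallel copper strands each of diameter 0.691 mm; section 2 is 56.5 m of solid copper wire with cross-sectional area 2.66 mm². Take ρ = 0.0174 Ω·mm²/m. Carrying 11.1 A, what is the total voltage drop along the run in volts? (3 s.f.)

4.41 V

ρ = 0.0174 Ω·mm²/m = 1.74×10^-8 Ω·m
Section 1: A_strand = π(3.4550e-04)² = 3.750e-07 m²; R₁ = ρL/(N·A_s) = (1.74×10^-8)(15.3)/(26×3.750e-07) = 0.0273 Ω
Section 2: A = 2.66 mm² = 2.660e-06 m²
R₂ = (1.74×10^-8)(56.5)/(2.660e-06) = 0.3696 Ω
R = R₁ + R₂ = 0.3969 Ω
V = IR = 11.1 × 0.3969 = 4.41 V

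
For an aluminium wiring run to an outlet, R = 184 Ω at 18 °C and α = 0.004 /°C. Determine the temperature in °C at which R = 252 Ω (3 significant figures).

110 °C

R = R₀(1 + α(T − T₀)) ⇒ T = T₀ + (R/R₀ − 1)/α
T = 18 + (252/184 − 1)/0.004 = 18 + (0.3696)/0.004 = 110 °C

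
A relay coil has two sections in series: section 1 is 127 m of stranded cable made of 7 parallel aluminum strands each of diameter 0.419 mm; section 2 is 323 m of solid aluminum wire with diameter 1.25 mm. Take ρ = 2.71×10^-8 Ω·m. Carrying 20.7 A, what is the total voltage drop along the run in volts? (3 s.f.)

Section 1: A_strand = π(2.0950e-04)² = 1.379e-07 m²; R₁ = ρL/(N·A_s) = (2.71×10^-8)(127)/(7×1.379e-07) = 3.566 Ω
Section 2: A = π(d/2)² = π(6.2500e-04 m)² = 1.227e-06 m²
R₂ = (2.71×10^-8)(323)/(1.227e-06) = 7.133 Ω
R = R₁ + R₂ = 10.7 Ω
V = IR = 20.7 × 10.7 = 221 V

221 V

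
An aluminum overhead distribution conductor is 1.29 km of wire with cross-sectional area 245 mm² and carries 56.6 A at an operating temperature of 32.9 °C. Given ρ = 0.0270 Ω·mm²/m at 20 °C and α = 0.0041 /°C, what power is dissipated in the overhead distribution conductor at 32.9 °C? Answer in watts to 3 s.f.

480 W

ρ = 0.0270 Ω·mm²/m = 2.70×10^-8 Ω·m
A = 245 mm² = 2.450e-04 m²
R₍20₎ = ρL/A = (2.70×10^-8)(1290)/(2.450e-04) = 0.1422 Ω
R₍32.9₎ = R₍20₎(1 + αΔT) = 0.1422 × (1 + 0.0041×12.9) = 0.1497 Ω
P = I²R = (56.6)² × 0.1497 = 480 W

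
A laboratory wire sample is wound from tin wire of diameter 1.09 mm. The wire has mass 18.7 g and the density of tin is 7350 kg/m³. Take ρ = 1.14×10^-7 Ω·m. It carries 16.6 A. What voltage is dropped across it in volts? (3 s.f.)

A = π(d/2)² = π(5.4500e-04 m)² = 9.3313e-07 m²
L = m/(density·A) = 0.0187/(7350×9.3313e-07) = 2.727 m
R = ρL/A = (1.14×10^-7)(2.727)/(9.3313e-07) = 0.3331 Ω
V = IR = 16.6 × 0.3331 = 5.53 V

5.53 V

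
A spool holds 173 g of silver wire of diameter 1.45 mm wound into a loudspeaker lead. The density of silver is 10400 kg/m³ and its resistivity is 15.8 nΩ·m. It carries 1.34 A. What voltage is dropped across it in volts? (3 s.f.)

0.129 V

ρ = 15.8 nΩ·m = 1.58×10^-8 Ω·m
A = π(d/2)² = π(7.2500e-04 m)² = 1.6513e-06 m²
L = m/(density·A) = 0.173/(10400×1.6513e-06) = 10.07 m
R = ρL/A = (1.58×10^-8)(10.07)/(1.6513e-06) = 0.09639 Ω
V = IR = 1.34 × 0.09639 = 0.129 V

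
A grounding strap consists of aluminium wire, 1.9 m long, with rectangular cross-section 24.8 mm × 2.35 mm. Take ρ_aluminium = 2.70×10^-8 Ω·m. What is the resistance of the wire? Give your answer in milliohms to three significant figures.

0.880 mΩ

A = 24.8 × 2.35 mm² = 58.3 mm² = 5.828e-05 m²
R = ρL/A = (2.70×10^-8)(1.9 m)/(5.828e-05 m²) = 0.880 mΩ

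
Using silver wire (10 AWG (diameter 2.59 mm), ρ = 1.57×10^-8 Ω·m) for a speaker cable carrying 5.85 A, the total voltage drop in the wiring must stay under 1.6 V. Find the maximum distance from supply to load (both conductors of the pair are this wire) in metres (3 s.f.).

45.9 m

A = π(2.59/2 mm)² = π(1.2950e-03 m)² = 5.269e-06 m²
L_max = V_max·A/(2·ρI) = (1.6)(5.269e-06)/(2×1.57×10^-8×5.85) = 45.9 m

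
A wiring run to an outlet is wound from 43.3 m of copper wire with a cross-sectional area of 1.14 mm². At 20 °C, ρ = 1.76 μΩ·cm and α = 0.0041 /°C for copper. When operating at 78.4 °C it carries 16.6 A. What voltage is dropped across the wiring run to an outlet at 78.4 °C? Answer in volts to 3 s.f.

13.8 V

ρ = 1.76 μΩ·cm = 1.76×10^-8 Ω·m
A = 1.14 mm² = 1.140e-06 m²
R₍20₎ = ρL/A = (1.76×10^-8)(43.3)/(1.140e-06) = 0.6685 Ω
R₍78.4₎ = R₍20₎(1 + αΔT) = 0.6685 × (1 + 0.0041×58.4) = 0.8286 Ω
V = IR = 16.6 × 0.8286 = 13.8 V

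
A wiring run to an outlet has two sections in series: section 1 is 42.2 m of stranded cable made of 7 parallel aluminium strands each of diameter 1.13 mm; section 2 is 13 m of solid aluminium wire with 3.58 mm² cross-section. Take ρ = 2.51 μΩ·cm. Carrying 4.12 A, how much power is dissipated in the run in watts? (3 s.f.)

4.11 W

ρ = 2.51 μΩ·cm = 2.51×10^-8 Ω·m
Section 1: A_strand = π(5.6500e-04)² = 1.003e-06 m²; R₁ = ρL/(N·A_s) = (2.51×10^-8)(42.2)/(7×1.003e-06) = 0.1509 Ω
Section 2: A = 3.58 mm² = 3.580e-06 m²
R₂ = (2.51×10^-8)(13)/(3.580e-06) = 0.09115 Ω
R = R₁ + R₂ = 0.242 Ω
P = I²R = (4.12)² × 0.242 = 4.11 W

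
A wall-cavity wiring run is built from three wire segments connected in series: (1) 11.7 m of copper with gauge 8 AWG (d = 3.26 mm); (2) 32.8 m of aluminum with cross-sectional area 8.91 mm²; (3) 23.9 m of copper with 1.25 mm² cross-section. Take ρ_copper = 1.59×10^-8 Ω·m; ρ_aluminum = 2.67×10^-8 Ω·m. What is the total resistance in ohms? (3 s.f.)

Seg 1: A = π(3.26/2 mm)² = π(1.6300e-03 m)² = 8.347e-06 m²
R_1 = (1.59×10^-8)(11.7)/(8.347e-06) = 0.02229 Ω
Seg 2: A = 8.91 mm² = 8.910e-06 m²
R_2 = (2.67×10^-8)(32.8)/(8.910e-06) = 0.09829 Ω
Seg 3: A = 1.25 mm² = 1.250e-06 m²
R_3 = (1.59×10^-8)(23.9)/(1.250e-06) = 0.304 Ω
R_total = R_1 + R_2 + R_3 = 0.425 Ω

0.425 Ω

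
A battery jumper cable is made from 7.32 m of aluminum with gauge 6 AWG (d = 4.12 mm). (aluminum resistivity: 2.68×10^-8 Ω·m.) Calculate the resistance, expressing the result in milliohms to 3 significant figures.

14.7 mΩ

A = π(4.12/2 mm)² = π(2.0600e-03 m)² = 1.333e-05 m²
R = ρL/A = (2.68×10^-8)(7.32 m)/(1.333e-05 m²) = 14.7 mΩ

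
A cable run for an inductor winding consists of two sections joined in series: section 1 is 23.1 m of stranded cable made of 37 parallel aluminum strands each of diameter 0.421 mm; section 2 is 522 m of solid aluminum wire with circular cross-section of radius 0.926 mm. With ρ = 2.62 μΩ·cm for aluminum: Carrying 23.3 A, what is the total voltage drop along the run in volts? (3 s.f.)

121 V

ρ = 2.62 μΩ·cm = 2.62×10^-8 Ω·m
Section 1: A_strand = π(2.1050e-04)² = 1.392e-07 m²; R₁ = ρL/(N·A_s) = (2.62×10^-8)(23.1)/(37×1.392e-07) = 0.1175 Ω
Section 2: A = πr² = π(9.2600e-04 m)² = 2.694e-06 m²
R₂ = (2.62×10^-8)(522)/(2.694e-06) = 5.077 Ω
R = R₁ + R₂ = 5.194 Ω
V = IR = 23.3 × 5.194 = 121 V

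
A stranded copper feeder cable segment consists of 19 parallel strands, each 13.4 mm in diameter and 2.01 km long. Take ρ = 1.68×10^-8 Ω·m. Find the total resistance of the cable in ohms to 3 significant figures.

A_strand = π(6.7000e-03 m)² = 1.410e-04 m²
R_strand = ρL/A = (1.68×10^-8)(2010)/(1.410e-04) = 0.2394 Ω
R_total = R_strand/N = 0.2394/19 = 0.0126 Ω

0.0126 Ω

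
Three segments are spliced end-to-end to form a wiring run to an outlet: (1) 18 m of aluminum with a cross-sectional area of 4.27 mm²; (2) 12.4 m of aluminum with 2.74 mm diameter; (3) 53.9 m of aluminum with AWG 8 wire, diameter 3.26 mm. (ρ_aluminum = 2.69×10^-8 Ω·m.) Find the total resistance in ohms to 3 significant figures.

0.344 Ω

Seg 1: A = 4.27 mm² = 4.270e-06 m²
R_1 = (2.69×10^-8)(18)/(4.270e-06) = 0.1134 Ω
Seg 2: A = π(d/2)² = π(1.3700e-03 m)² = 5.896e-06 m²
R_2 = (2.69×10^-8)(12.4)/(5.896e-06) = 0.05657 Ω
Seg 3: A = π(3.26/2 mm)² = π(1.6300e-03 m)² = 8.347e-06 m²
R_3 = (2.69×10^-8)(53.9)/(8.347e-06) = 0.1737 Ω
R_total = R_1 + R_2 + R_3 = 0.344 Ω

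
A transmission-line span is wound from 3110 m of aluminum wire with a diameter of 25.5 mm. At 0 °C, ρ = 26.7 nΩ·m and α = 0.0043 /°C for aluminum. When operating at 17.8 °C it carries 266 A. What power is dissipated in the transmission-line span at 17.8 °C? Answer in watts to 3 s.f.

ρ = 26.7 nΩ·m = 2.67×10^-8 Ω·m
A = π(d/2)² = π(1.2750e-02 m)² = 5.107e-04 m²
R₍0₎ = ρL/A = (2.67×10^-8)(3110)/(5.107e-04) = 0.1626 Ω
R₍17.8₎ = R₍0₎(1 + αΔT) = 0.1626 × (1 + 0.0043×17.8) = 0.175 Ω
P = I²R = (266)² × 0.175 = 12400 W

12400 W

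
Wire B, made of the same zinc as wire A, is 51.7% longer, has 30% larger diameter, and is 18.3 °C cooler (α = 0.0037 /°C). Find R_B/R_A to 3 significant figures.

0.837

R ∝ ρL/d² with ρ ∝ (1+αΔT), so R_B/R_A = (1 + 51.7/100) × (1 + 30/100)⁻² × (1 − 0.0037×18.3)
= 1.517 × 0.5917 × 0.9323 = 0.837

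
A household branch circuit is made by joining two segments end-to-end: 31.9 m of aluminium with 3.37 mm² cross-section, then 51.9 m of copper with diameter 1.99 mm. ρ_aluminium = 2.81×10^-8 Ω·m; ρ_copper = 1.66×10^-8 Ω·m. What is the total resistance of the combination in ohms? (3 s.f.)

0.543 Ω

Segment 1: A = 3.37 mm² = 3.370e-06 m²
R₁ = ρL/A = (2.81×10^-8)(31.9)/(3.370e-06) = 0.266 Ω
Segment 2: A = π(d/2)² = π(9.9500e-04 m)² = 3.110e-06 m²
R₂ = (1.66×10^-8)(51.9)/(3.110e-06) = 0.277 Ω
R = R₁ + R₂ = 0.543 Ω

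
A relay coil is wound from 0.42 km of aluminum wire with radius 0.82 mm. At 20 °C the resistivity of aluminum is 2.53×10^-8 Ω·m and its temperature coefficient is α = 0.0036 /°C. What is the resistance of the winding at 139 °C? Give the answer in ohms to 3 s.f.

7.19 Ω

A = πr² = π(8.2000e-04 m)² = 2.112e-06 m²
R₍20°C₎ = ρL/A = (2.53×10^-8)(420)/(2.112e-06) = 5.03 Ω
R = R₀(1 + αΔT) = 5.03(1 + 0.0036×119) = 7.19 Ω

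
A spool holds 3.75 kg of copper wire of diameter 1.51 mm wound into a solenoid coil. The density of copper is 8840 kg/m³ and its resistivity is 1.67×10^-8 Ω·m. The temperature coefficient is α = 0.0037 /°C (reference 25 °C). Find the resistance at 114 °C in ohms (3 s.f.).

A = π(d/2)² = π(7.5500e-04 m)² = 1.7908e-06 m²
L = m/(density·A) = 3.75/(8840×1.7908e-06) = 236.9 m
R = ρL/A = (1.67×10^-8)(236.9)/(1.7908e-06) = 2.209 Ω
R(114 °C) = 2.209 × (1 + 0.0037×89) = 2.94 Ω

2.94 Ω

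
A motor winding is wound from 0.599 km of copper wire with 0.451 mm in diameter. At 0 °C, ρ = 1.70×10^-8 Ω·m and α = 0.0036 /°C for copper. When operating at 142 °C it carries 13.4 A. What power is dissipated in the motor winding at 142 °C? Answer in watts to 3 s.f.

A = π(d/2)² = π(2.2550e-04 m)² = 1.598e-07 m²
R₍0₎ = ρL/A = (1.70×10^-8)(599)/(1.598e-07) = 63.74 Ω
R₍142₎ = R₍0₎(1 + αΔT) = 63.74 × (1 + 0.0036×142) = 96.33 Ω
P = I²R = (13.4)² × 96.33 = 17300 W

17300 W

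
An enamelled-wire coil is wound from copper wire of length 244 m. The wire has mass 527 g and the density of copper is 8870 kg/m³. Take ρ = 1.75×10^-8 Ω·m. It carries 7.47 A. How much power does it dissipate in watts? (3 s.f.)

979 W

A = m/(density·L) = 0.527/(8870×244) = 2.4350e-07 m²
R = ρL/A = (1.75×10^-8)(244)/(2.4350e-07) = 17.54 Ω
P = I²R = (7.47)² × 17.54 = 979 W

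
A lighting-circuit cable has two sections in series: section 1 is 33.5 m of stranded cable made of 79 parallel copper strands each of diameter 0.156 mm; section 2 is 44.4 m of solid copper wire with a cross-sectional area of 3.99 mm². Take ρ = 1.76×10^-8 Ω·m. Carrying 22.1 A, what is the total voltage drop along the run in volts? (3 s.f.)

Section 1: A_strand = π(7.8000e-05)² = 1.911e-08 m²; R₁ = ρL/(N·A_s) = (1.76×10^-8)(33.5)/(79×1.911e-08) = 0.3905 Ω
Section 2: A = 3.99 mm² = 3.990e-06 m²
R₂ = (1.76×10^-8)(44.4)/(3.990e-06) = 0.1958 Ω
R = R₁ + R₂ = 0.5863 Ω
V = IR = 22.1 × 0.5863 = 13.0 V

13.0 V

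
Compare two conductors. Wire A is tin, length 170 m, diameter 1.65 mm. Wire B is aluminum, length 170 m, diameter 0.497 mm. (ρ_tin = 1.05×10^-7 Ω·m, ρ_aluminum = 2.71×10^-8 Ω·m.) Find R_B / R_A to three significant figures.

2.84

R ∝ ρL/d², so R_B/R_A = (ρ_B/ρ_A) × (d_A/d_B)²
= (2.71×10^-8/1.05×10^-7) × (1.65/0.497)² = 2.84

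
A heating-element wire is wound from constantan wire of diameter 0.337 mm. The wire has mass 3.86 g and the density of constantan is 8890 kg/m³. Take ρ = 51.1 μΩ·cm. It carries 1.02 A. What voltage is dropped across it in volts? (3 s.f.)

28.4 V

ρ = 51.1 μΩ·cm = 5.11×10^-7 Ω·m
A = π(d/2)² = π(1.6850e-04 m)² = 8.9197e-08 m²
L = m/(density·A) = 0.00386/(8890×8.9197e-08) = 4.868 m
R = ρL/A = (5.11×10^-7)(4.868)/(8.9197e-08) = 27.89 Ω
V = IR = 1.02 × 27.89 = 28.4 V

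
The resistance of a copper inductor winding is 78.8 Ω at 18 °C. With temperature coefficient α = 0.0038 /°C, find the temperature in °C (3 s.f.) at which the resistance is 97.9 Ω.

R = R₀(1 + α(T − T₀)) ⇒ T = T₀ + (R/R₀ − 1)/α
T = 18 + (97.9/78.8 − 1)/0.0038 = 18 + (0.2424)/0.0038 = 81.8 °C

81.8 °C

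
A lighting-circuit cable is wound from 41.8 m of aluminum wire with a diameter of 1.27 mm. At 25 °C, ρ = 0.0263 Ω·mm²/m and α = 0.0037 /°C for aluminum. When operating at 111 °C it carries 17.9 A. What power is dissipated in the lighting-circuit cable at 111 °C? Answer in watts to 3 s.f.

ρ = 0.0263 Ω·mm²/m = 2.63×10^-8 Ω·m
A = π(d/2)² = π(6.3500e-04 m)² = 1.267e-06 m²
R₍25₎ = ρL/A = (2.63×10^-8)(41.8)/(1.267e-06) = 0.8678 Ω
R₍111₎ = R₍25₎(1 + αΔT) = 0.8678 × (1 + 0.0037×86) = 1.144 Ω
P = I²R = (17.9)² × 1.144 = 367 W

367 W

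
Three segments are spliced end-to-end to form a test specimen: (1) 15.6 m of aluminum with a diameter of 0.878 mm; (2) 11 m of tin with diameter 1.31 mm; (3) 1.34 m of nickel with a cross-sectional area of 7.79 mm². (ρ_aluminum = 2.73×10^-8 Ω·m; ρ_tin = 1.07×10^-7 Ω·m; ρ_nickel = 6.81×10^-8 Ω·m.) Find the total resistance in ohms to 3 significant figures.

Seg 1: A = π(d/2)² = π(4.3900e-04 m)² = 6.055e-07 m²
R_1 = (2.73×10^-8)(15.6)/(6.055e-07) = 0.7034 Ω
Seg 2: A = π(d/2)² = π(6.5500e-04 m)² = 1.348e-06 m²
R_2 = (1.07×10^-7)(11)/(1.348e-06) = 0.8733 Ω
Seg 3: A = 7.79 mm² = 7.790e-06 m²
R_3 = (6.81×10^-8)(1.34)/(7.790e-06) = 0.01171 Ω
R_total = R_1 + R_2 + R_3 = 1.59 Ω

1.59 Ω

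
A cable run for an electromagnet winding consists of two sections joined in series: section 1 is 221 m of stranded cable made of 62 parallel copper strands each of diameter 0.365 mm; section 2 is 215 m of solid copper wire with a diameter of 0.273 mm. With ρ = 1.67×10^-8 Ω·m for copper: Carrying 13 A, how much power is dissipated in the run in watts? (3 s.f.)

Section 1: A_strand = π(1.8250e-04)² = 1.046e-07 m²; R₁ = ρL/(N·A_s) = (1.67×10^-8)(221)/(62×1.046e-07) = 0.5689 Ω
Section 2: A = π(d/2)² = π(1.3650e-04 m)² = 5.853e-08 m²
R₂ = (1.67×10^-8)(215)/(5.853e-08) = 61.34 Ω
R = R₁ + R₂ = 61.91 Ω
P = I²R = (13)² × 61.91 = 10500 W

10500 W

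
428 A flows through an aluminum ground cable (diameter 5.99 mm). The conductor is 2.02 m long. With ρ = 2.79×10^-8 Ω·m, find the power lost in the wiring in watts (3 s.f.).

A = π(d/2)² = π(2.9950e-03 m)² = 2.818e-05 m²
R = ρL/A = (2.79×10^-8)(2.02)/(2.818e-05) = 0.002 Ω
P = I²R = (428)² × 0.002 = 366 W

366 W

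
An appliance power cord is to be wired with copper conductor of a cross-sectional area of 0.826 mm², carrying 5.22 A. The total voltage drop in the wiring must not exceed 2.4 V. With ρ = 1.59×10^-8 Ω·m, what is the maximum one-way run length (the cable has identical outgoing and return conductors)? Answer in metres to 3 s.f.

11.9 m

A = 0.826 mm² = 8.260e-07 m²
L_max = V_max·A/(2·ρI) = (2.4)(8.260e-07)/(2×1.59×10^-8×5.22) = 11.9 m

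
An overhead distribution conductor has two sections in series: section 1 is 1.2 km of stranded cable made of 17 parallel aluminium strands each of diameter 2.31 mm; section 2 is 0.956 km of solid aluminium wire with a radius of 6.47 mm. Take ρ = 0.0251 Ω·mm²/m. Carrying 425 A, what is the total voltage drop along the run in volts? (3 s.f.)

ρ = 0.0251 Ω·mm²/m = 2.51×10^-8 Ω·m
Section 1: A_strand = π(1.1550e-03)² = 4.191e-06 m²; R₁ = ρL/(N·A_s) = (2.51×10^-8)(1200)/(17×4.191e-06) = 0.4228 Ω
Section 2: A = πr² = π(6.4700e-03 m)² = 1.315e-04 m²
R₂ = (2.51×10^-8)(956)/(1.315e-04) = 0.1825 Ω
R = R₁ + R₂ = 0.6052 Ω
V = IR = 425 × 0.6052 = 257 V

257 V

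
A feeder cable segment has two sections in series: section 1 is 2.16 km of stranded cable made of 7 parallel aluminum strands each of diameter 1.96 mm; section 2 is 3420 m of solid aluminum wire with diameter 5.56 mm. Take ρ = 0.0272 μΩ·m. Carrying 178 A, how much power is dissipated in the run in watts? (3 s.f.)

ρ = 0.0272 μΩ·m = 2.72×10^-8 Ω·m
Section 1: A_strand = π(9.8000e-04)² = 3.017e-06 m²; R₁ = ρL/(N·A_s) = (2.72×10^-8)(2160)/(7×3.017e-06) = 2.782 Ω
Section 2: A = π(d/2)² = π(2.7800e-03 m)² = 2.428e-05 m²
R₂ = (2.72×10^-8)(3420)/(2.428e-05) = 3.831 Ω
R = R₁ + R₂ = 6.613 Ω
P = I²R = (178)² × 6.613 = 2.10×10^5 W

2.10×10^5 W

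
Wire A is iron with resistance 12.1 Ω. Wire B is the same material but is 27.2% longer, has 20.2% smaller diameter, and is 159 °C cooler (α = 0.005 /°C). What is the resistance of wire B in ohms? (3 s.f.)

R ∝ ρL/d² with ρ ∝ (1+αΔT), so R_B/R_A = (1 + 27.2/100) × (1 − 20.2/100)⁻² × (1 − 0.005×159)
= 1.272 × 1.57 × 0.205 = 0.4095
R_B = 0.4095 × 12.1 = 4.95 Ω

4.95 Ω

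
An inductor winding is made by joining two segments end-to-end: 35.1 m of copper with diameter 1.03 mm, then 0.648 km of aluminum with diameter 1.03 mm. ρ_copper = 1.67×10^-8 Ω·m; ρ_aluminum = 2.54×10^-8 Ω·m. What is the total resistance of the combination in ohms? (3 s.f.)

20.5 Ω

Segment 1: A = π(d/2)² = π(5.1500e-04 m)² = 8.332e-07 m²
R₁ = ρL/A = (1.67×10^-8)(35.1)/(8.332e-07) = 0.7035 Ω
R₂ = (2.54×10^-8)(648)/(8.332e-07) = 19.75 Ω
R = R₁ + R₂ = 20.5 Ω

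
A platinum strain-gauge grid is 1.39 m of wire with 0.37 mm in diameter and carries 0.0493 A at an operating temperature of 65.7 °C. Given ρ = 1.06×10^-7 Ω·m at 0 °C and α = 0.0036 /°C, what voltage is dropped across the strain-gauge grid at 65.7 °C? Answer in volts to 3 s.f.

0.0835 V

A = π(d/2)² = π(1.8500e-04 m)² = 1.075e-07 m²
R₍0₎ = ρL/A = (1.06×10^-7)(1.39)/(1.075e-07) = 1.37 Ω
R₍65.7₎ = R₍0₎(1 + αΔT) = 1.37 × (1 + 0.0036×65.7) = 1.694 Ω
V = IR = 0.0493 × 1.694 = 0.0835 V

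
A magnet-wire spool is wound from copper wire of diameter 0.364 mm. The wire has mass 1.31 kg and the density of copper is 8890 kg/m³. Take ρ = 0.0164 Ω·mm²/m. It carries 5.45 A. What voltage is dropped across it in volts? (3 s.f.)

ρ = 0.0164 Ω·mm²/m = 1.64×10^-8 Ω·m
A = π(d/2)² = π(1.8200e-04 m)² = 1.0406e-07 m²
L = m/(density·A) = 1.31/(8890×1.0406e-07) = 1416 m
R = ρL/A = (1.64×10^-8)(1416)/(1.0406e-07) = 223.2 Ω
V = IR = 5.45 × 223.2 = 1220 V

1220 V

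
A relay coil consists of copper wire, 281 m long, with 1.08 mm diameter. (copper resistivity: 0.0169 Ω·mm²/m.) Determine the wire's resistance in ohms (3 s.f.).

5.18 Ω

ρ = 0.0169 Ω·mm²/m = 1.69×10^-8 Ω·m
A = π(d/2)² = π(5.4000e-04 m)² = 9.161e-07 m²
R = ρL/A = (1.69×10^-8)(281 m)/(9.161e-07 m²) = 5.18 Ω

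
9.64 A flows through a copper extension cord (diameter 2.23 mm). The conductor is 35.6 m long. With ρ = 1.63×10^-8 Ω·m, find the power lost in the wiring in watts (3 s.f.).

13.8 W

A = π(d/2)² = π(1.1150e-03 m)² = 3.906e-06 m²
R = ρL/A = (1.63×10^-8)(35.6)/(3.906e-06) = 0.1486 Ω
P = I²R = (9.64)² × 0.1486 = 13.8 W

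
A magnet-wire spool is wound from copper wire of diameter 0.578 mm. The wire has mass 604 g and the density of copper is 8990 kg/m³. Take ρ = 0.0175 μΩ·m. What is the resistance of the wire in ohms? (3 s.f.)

17.1 Ω

ρ = 0.0175 μΩ·m = 1.75×10^-8 Ω·m
A = π(d/2)² = π(2.8900e-04 m)² = 2.6239e-07 m²
L = m/(density·A) = 0.604/(8990×2.6239e-07) = 256.1 m
R = ρL/A = (1.75×10^-8)(256.1)/(2.6239e-07) = 17.1 Ω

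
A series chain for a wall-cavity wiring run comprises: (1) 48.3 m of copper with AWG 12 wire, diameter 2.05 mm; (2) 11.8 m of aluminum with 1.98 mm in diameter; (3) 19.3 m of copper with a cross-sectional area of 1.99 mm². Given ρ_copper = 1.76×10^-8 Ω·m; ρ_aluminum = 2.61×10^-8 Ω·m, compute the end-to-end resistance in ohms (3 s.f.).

Seg 1: A = π(2.05/2 mm)² = π(1.0250e-03 m)² = 3.301e-06 m²
R_1 = (1.76×10^-8)(48.3)/(3.301e-06) = 0.2576 Ω
Seg 2: A = π(d/2)² = π(9.9000e-04 m)² = 3.079e-06 m²
R_2 = (2.61×10^-8)(11.8)/(3.079e-06) = 0.1 Ω
Seg 3: A = 1.99 mm² = 1.990e-06 m²
R_3 = (1.76×10^-8)(19.3)/(1.990e-06) = 0.1707 Ω
R_total = R_1 + R_2 + R_3 = 0.528 Ω

0.528 Ω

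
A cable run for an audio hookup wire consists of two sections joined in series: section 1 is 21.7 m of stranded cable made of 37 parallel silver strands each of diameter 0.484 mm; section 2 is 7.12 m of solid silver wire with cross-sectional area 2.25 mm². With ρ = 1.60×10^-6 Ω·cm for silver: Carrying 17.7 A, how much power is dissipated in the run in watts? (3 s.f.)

ρ = 1.60×10^-6 Ω·cm = 1.60×10^-8 Ω·m
Section 1: A_strand = π(2.4200e-04)² = 1.840e-07 m²; R₁ = ρL/(N·A_s) = (1.60×10^-8)(21.7)/(37×1.840e-07) = 0.051 Ω
Section 2: A = 2.25 mm² = 2.250e-06 m²
R₂ = (1.60×10^-8)(7.12)/(2.250e-06) = 0.05063 Ω
R = R₁ + R₂ = 0.1016 Ω
P = I²R = (17.7)² × 0.1016 = 31.8 W

31.8 W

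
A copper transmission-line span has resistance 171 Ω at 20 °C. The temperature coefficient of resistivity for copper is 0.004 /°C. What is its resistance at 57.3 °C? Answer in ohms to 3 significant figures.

ΔT = 57.3 − 20 = 37.3 °C
R = R₀(1 + αΔT) = 171 × (1 + 0.004×37.3) = 171 × 1.149 = 197 Ω

197 Ω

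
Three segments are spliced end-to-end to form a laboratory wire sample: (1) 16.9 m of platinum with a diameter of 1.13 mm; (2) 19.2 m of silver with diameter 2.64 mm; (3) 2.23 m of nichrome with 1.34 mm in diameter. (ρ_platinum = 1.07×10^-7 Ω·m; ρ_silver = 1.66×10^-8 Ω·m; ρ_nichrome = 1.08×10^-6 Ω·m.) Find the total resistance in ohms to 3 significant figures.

Seg 1: A = π(d/2)² = π(5.6500e-04 m)² = 1.003e-06 m²
R_1 = (1.07×10^-7)(16.9)/(1.003e-06) = 1.803 Ω
Seg 2: A = π(d/2)² = π(1.3200e-03 m)² = 5.474e-06 m²
R_2 = (1.66×10^-8)(19.2)/(5.474e-06) = 0.05823 Ω
Seg 3: A = π(d/2)² = π(6.7000e-04 m)² = 1.410e-06 m²
R_3 = (1.08×10^-6)(2.23)/(1.410e-06) = 1.708 Ω
R_total = R_1 + R_2 + R_3 = 3.57 Ω

3.57 Ω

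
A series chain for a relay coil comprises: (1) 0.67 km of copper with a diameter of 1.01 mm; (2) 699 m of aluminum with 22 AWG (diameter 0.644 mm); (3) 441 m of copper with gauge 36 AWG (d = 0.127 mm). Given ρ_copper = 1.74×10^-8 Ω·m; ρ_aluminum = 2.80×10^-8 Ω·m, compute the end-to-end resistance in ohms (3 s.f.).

Seg 1: A = π(d/2)² = π(5.0500e-04 m)² = 8.012e-07 m²
R_1 = (1.74×10^-8)(670)/(8.012e-07) = 14.55 Ω
Seg 2: A = π(0.644/2 mm)² = π(3.2200e-04 m)² = 3.257e-07 m²
R_2 = (2.80×10^-8)(699)/(3.257e-07) = 60.09 Ω
Seg 3: A = π(0.127/2 mm)² = π(6.3500e-05 m)² = 1.267e-08 m²
R_3 = (1.74×10^-8)(441)/(1.267e-08) = 605.7 Ω
R_total = R_1 + R_2 + R_3 = 680 Ω

680 Ω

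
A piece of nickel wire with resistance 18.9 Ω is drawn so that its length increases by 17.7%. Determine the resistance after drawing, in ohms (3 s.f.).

k = 1 + 17.7/100 = 1.177; volume constant ⇒ A' = A/k, so R' = k²R.
R' = 1.385 × 18.9 = 26.2 Ω

26.2 Ω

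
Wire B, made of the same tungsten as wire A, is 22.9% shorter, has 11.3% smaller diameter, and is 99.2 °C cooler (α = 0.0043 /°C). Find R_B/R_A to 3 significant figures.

R ∝ ρL/d² with ρ ∝ (1+αΔT), so R_B/R_A = (1 − 22.9/100) × (1 − 11.3/100)⁻² × (1 − 0.0043×99.2)
= 0.771 × 1.271 × 0.5734 = 0.562

0.562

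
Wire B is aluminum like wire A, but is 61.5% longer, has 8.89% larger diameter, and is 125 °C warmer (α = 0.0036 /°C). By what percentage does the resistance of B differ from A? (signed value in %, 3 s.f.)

R ∝ ρL/d² with ρ ∝ (1+αΔT), so R_B/R_A = (1 + 61.5/100) × (1 + 8.89/100)⁻² × (1 + 0.0036×125)
= 1.615 × 0.8434 × 1.45 = 1.975
(R_B − R_A)/R_A = 1.975 − 1 = 97.5%

97.5%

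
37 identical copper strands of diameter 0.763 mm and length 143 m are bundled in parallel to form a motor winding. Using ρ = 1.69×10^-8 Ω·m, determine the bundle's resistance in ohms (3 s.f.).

0.143 Ω

A_strand = π(3.8150e-04 m)² = 4.572e-07 m²
R_strand = ρL/A = (1.69×10^-8)(143)/(4.572e-07) = 5.285 Ω
R_total = R_strand/N = 5.285/37 = 0.143 Ω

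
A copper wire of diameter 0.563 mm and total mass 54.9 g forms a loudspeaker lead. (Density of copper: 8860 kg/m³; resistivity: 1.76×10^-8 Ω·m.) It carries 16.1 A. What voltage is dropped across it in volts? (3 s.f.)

A = π(d/2)² = π(2.8150e-04 m)² = 2.4895e-07 m²
L = m/(density·A) = 0.0549/(8860×2.4895e-07) = 24.89 m
R = ρL/A = (1.76×10^-8)(24.89)/(2.4895e-07) = 1.76 Ω
V = IR = 16.1 × 1.76 = 28.3 V

28.3 V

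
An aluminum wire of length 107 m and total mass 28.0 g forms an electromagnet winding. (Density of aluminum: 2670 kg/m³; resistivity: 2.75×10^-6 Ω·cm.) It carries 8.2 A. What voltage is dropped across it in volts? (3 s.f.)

ρ = 2.75×10^-6 Ω·cm = 2.75×10^-8 Ω·m
A = m/(density·L) = 0.028/(2670×107) = 9.8008e-08 m²
R = ρL/A = (2.75×10^-8)(107)/(9.8008e-08) = 30.02 Ω
V = IR = 8.2 × 30.02 = 246 V

246 V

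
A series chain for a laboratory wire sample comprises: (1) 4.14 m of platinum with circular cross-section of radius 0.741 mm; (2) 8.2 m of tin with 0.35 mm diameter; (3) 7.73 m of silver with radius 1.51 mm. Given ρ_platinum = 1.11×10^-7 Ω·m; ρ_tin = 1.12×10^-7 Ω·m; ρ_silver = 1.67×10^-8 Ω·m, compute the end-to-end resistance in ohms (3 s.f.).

9.83 Ω

Seg 1: A = πr² = π(7.4100e-04 m)² = 1.725e-06 m²
R_1 = (1.11×10^-7)(4.14)/(1.725e-06) = 0.2664 Ω
Seg 2: A = π(d/2)² = π(1.7500e-04 m)² = 9.621e-08 m²
R_2 = (1.12×10^-7)(8.2)/(9.621e-08) = 9.546 Ω
Seg 3: A = πr² = π(1.5100e-03 m)² = 7.163e-06 m²
R_3 = (1.67×10^-8)(7.73)/(7.163e-06) = 0.01802 Ω
R_total = R_1 + R_2 + R_3 = 9.83 Ω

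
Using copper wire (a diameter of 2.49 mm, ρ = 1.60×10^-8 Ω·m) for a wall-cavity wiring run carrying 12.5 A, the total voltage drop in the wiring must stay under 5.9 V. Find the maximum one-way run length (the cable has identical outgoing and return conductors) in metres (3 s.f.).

71.8 m

A = π(d/2)² = π(1.2450e-03 m)² = 4.870e-06 m²
L_max = V_max·A/(2·ρI) = (5.9)(4.870e-06)/(2×1.60×10^-8×12.5) = 71.8 m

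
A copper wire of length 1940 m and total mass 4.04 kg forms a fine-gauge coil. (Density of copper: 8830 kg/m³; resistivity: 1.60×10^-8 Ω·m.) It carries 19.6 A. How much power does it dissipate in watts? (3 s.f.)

50600 W

A = m/(density·L) = 4.04/(8830×1940) = 2.3584e-07 m²
R = ρL/A = (1.60×10^-8)(1940)/(2.3584e-07) = 131.6 Ω
P = I²R = (19.6)² × 131.6 = 50600 W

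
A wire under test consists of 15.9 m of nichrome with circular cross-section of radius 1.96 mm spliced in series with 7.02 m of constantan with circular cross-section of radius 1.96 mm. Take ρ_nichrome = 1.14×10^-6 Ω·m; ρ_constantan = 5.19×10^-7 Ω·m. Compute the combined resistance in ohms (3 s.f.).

Segment 1: A = πr² = π(1.9600e-03 m)² = 1.207e-05 m²
R₁ = ρL/A = (1.14×10^-6)(15.9)/(1.207e-05) = 1.502 Ω
R₂ = (5.19×10^-7)(7.02)/(1.207e-05) = 0.3019 Ω
R = R₁ + R₂ = 1.80 Ω

1.80 Ω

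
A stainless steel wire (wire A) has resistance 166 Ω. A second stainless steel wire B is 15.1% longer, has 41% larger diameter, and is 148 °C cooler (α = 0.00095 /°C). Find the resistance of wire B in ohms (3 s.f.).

R ∝ ρL/d² with ρ ∝ (1+αΔT), so R_B/R_A = (1 + 15.1/100) × (1 + 41/100)⁻² × (1 − 0.00095×148)
= 1.151 × 0.503 × 0.8594 = 0.4975
R_B = 0.4975 × 166 = 82.6 Ω

82.6 Ω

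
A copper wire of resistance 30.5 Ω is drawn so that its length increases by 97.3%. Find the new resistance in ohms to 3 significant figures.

k = 1 + 97.3/100 = 1.973; volume constant ⇒ A' = A/k, so R' = k²R.
R' = 3.893 × 30.5 = 119 Ω

119 Ω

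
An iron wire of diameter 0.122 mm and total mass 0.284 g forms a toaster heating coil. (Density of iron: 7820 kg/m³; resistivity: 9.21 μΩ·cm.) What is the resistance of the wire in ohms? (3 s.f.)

ρ = 9.21 μΩ·cm = 9.21×10^-8 Ω·m
A = π(d/2)² = π(6.1000e-05 m)² = 1.1690e-08 m²
L = m/(density·A) = 2.840×10^-4/(7820×1.1690e-08) = 3.107 m
R = ρL/A = (9.21×10^-8)(3.107)/(1.1690e-08) = 24.5 Ω

24.5 Ω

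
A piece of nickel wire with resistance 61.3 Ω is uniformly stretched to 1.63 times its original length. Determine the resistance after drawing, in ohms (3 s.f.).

Volume constant ⇒ A' = A/k with k = 1.63. R' = ρ(kL)/(A/k) = k²R.
R' = 2.657 × 61.3 = 163 Ω

163 Ω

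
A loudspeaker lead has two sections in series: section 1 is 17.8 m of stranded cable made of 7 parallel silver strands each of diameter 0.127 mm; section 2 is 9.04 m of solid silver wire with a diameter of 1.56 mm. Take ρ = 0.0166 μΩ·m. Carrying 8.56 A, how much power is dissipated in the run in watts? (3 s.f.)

ρ = 0.0166 μΩ·m = 1.66×10^-8 Ω·m
Section 1: A_strand = π(6.3500e-05)² = 1.267e-08 m²; R₁ = ρL/(N·A_s) = (1.66×10^-8)(17.8)/(7×1.267e-08) = 3.332 Ω
Section 2: A = π(d/2)² = π(7.8000e-04 m)² = 1.911e-06 m²
R₂ = (1.66×10^-8)(9.04)/(1.911e-06) = 0.07851 Ω
R = R₁ + R₂ = 3.411 Ω
P = I²R = (8.56)² × 3.411 = 250 W

250 W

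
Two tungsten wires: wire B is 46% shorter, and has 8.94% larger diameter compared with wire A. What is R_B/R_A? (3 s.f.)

R ∝ L/d², so R_B/R_A = (1 − 46/100) × (1 + 8.94/100)⁻²
= 0.54 × 0.8426 = 0.455

0.455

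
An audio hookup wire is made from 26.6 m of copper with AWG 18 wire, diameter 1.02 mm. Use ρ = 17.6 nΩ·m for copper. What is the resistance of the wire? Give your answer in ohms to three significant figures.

ρ = 17.6 nΩ·m = 1.76×10^-8 Ω·m
A = π(1.02/2 mm)² = π(5.1000e-04 m)² = 8.171e-07 m²
R = ρL/A = (1.76×10^-8)(26.6 m)/(8.171e-07 m²) = 0.573 Ω

0.573 Ω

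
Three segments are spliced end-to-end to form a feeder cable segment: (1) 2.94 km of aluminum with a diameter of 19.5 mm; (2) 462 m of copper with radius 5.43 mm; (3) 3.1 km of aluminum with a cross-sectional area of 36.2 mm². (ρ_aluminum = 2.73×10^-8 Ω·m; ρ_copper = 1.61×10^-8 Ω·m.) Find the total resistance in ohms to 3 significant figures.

Seg 1: A = π(d/2)² = π(9.7500e-03 m)² = 2.986e-04 m²
R_1 = (2.73×10^-8)(2940)/(2.986e-04) = 0.2688 Ω
Seg 2: A = πr² = π(5.4300e-03 m)² = 9.263e-05 m²
R_2 = (1.61×10^-8)(462)/(9.263e-05) = 0.0803 Ω
Seg 3: A = 36.2 mm² = 3.620e-05 m²
R_3 = (2.73×10^-8)(3100)/(3.620e-05) = 2.338 Ω
R_total = R_1 + R_2 + R_3 = 2.69 Ω

2.69 Ω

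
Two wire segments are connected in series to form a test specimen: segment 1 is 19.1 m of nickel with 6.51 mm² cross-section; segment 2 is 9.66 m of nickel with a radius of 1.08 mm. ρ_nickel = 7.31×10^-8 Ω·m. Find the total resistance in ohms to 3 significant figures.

0.407 Ω

Segment 1: A = 6.51 mm² = 6.510e-06 m²
R₁ = ρL/A = (7.31×10^-8)(19.1)/(6.510e-06) = 0.2145 Ω
Segment 2: A = πr² = π(1.0800e-03 m)² = 3.664e-06 m²
R₂ = (7.31×10^-8)(9.66)/(3.664e-06) = 0.1927 Ω
R = R₁ + R₂ = 0.407 Ω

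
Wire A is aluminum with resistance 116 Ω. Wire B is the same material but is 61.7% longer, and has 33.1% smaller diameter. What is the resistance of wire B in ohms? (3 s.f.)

R ∝ L/d², so R_B/R_A = (1 + 61.7/100) × (1 − 33.1/100)⁻²
= 1.617 × 2.234 = 3.613
R_B = 3.613 × 116 = 419 Ω

419 Ω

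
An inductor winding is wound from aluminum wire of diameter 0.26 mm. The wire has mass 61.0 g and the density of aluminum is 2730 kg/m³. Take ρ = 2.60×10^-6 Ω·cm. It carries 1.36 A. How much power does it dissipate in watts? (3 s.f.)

ρ = 2.60×10^-6 Ω·cm = 2.60×10^-8 Ω·m
A = π(d/2)² = π(1.3000e-04 m)² = 5.3093e-08 m²
L = m/(density·A) = 0.061/(2730×5.3093e-08) = 420.9 m
R = ρL/A = (2.60×10^-8)(420.9)/(5.3093e-08) = 206.1 Ω
P = I²R = (1.36)² × 206.1 = 381 W

381 W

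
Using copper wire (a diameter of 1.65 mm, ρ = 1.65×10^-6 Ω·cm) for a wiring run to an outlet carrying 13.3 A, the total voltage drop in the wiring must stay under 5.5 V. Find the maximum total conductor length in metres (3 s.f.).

ρ = 1.65×10^-6 Ω·cm = 1.65×10^-8 Ω·m
A = π(d/2)² = π(8.2500e-04 m)² = 2.138e-06 m²
L_max = V_max·A/(1·ρI) = (5.5)(2.138e-06)/(1.65×10^-8×13.3) = 53.6 m

53.6 m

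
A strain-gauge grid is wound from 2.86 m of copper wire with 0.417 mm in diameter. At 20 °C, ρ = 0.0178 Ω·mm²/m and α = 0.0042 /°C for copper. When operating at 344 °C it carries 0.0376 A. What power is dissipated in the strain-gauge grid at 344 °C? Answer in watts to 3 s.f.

0.00124 W

ρ = 0.0178 Ω·mm²/m = 1.78×10^-8 Ω·m
A = π(d/2)² = π(2.0850e-04 m)² = 1.366e-07 m²
R₍20₎ = ρL/A = (1.78×10^-8)(2.86)/(1.366e-07) = 0.3728 Ω
R₍344₎ = R₍20₎(1 + αΔT) = 0.3728 × (1 + 0.0042×324) = 0.88 Ω
P = I²R = (0.0376)² × 0.88 = 0.00124 W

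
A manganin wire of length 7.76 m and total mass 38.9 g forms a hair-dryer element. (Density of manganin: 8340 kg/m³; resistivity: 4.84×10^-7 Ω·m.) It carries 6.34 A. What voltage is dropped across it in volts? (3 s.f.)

39.6 V

A = m/(density·L) = 0.0389/(8340×7.76) = 6.0107e-07 m²
R = ρL/A = (4.84×10^-7)(7.76)/(6.0107e-07) = 6.249 Ω
V = IR = 6.34 × 6.249 = 39.6 V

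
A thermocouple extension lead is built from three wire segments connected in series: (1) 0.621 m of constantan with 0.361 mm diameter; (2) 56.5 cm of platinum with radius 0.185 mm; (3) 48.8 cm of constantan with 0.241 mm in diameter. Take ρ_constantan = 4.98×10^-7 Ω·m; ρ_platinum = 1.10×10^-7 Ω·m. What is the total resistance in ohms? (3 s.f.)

Seg 1: A = π(d/2)² = π(1.8050e-04 m)² = 1.024e-07 m²
R_1 = (4.98×10^-7)(0.621)/(1.024e-07) = 3.021 Ω
Seg 2: A = πr² = π(1.8500e-04 m)² = 1.075e-07 m²
R_2 = (1.10×10^-7)(0.565)/(1.075e-07) = 0.578 Ω
Seg 3: A = π(d/2)² = π(1.2050e-04 m)² = 4.562e-08 m²
R_3 = (4.98×10^-7)(0.488)/(4.562e-08) = 5.328 Ω
R_total = R_1 + R_2 + R_3 = 8.93 Ω

8.93 Ω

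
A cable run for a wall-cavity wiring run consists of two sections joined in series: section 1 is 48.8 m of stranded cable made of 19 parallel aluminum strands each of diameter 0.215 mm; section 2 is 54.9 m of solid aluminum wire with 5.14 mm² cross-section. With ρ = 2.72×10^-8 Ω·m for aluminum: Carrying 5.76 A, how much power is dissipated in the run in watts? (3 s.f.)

73.5 W

Section 1: A_strand = π(1.0750e-04)² = 3.631e-08 m²; R₁ = ρL/(N·A_s) = (2.72×10^-8)(48.8)/(19×3.631e-08) = 1.924 Ω
Section 2: A = 5.14 mm² = 5.140e-06 m²
R₂ = (2.72×10^-8)(54.9)/(5.140e-06) = 0.2905 Ω
R = R₁ + R₂ = 2.215 Ω
P = I²R = (5.76)² × 2.215 = 73.5 W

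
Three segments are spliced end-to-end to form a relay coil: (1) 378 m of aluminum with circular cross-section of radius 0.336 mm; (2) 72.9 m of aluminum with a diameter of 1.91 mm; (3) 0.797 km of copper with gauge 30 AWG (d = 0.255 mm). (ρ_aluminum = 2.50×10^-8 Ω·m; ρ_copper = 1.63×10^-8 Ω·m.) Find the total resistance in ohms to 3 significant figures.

282 Ω

Seg 1: A = πr² = π(3.3600e-04 m)² = 3.547e-07 m²
R_1 = (2.50×10^-8)(378)/(3.547e-07) = 26.64 Ω
Seg 2: A = π(d/2)² = π(9.5500e-04 m)² = 2.865e-06 m²
R_2 = (2.50×10^-8)(72.9)/(2.865e-06) = 0.6361 Ω
Seg 3: A = π(0.255/2 mm)² = π(1.2750e-04 m)² = 5.107e-08 m²
R_3 = (1.63×10^-8)(797)/(5.107e-08) = 254.4 Ω
R_total = R_1 + R_2 + R_3 = 282 Ω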